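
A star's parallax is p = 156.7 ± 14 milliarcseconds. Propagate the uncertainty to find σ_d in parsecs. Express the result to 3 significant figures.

0.570 pc

d = 1/p, so σ_d = σ_p / p².
σ_d = 0.0140 / (0.1567)² = 0.0140 / 0.024555 = 0.57015 pc.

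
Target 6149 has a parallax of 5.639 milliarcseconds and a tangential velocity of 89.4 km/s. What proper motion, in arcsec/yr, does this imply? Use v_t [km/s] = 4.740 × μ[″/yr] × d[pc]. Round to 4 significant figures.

d = 1/p = 1/0.005639″ = 177.34 pc.
μ = v_t / (4.74 d) = 89.4 / (4.74 × 177.34) = 89.4 / 840.59 = 0.10635 ″/yr.

0.1064 arcsec/yr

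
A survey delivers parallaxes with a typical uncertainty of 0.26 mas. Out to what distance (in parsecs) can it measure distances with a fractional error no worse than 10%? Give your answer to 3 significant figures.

σ_d/d = σ_p/p, so the condition is σ_p/p ≤ 0.10, i.e. p ≥ σ_p/0.10.
p_min = 0.26/0.10 = 2.6 mas = 0.0026 arcsec.
d_max = 1/p_min = 1/0.0026 = 384.62 pc.

385 pc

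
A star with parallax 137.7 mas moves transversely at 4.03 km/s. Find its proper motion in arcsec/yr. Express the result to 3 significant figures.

d = 1/p = 1/0.1377″ = 7.2622 pc.
μ = v_t / (4.74 d) = 4.03 / (4.74 × 7.2622) = 4.03 / 34.423 = 0.11707 ″/yr.

0.117 arcsec/yr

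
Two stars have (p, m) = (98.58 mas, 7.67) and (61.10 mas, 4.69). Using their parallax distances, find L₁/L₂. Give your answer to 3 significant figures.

d₁ = 1/p₁ = 1/0.09858″ = 10.144 pc; d₂ = 1/p₂ = 1/0.06110″ = 16.367 pc.
M₁ = m₁ − 5 log₁₀ d₁ + 5 = 7.67 − 5.0310 + 5 = 7.6390.
M₂ = 4.69 − 6.0698 + 5 = 3.6202.
L₁/L₂ = 10^(0.4(M₂ − M₁)) = 10^(0.4 × (-4.0188)) = 10^(-1.60752) = 0.024688.

L₁/L₂ = 0.0247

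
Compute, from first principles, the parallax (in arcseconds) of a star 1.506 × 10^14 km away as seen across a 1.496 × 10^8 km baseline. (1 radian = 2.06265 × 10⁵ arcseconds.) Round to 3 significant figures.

0.205 arcsec

θ ≈ B/d = (1.496 × 10^8) / (1.506 × 10^14) = 9.9336 × 10^-7 rad.
In arcseconds: 9.9336 × 10^-7 × 206265 = 0.2049″.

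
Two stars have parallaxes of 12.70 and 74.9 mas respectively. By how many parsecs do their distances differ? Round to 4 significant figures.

d_A = 1/0.01270″ = 78.74 pc; d_B = 1/0.07490″ = 13.351 pc.
|d_B − d_A| = |13.351 − 78.74| = 65.389 pc.

65.39 pc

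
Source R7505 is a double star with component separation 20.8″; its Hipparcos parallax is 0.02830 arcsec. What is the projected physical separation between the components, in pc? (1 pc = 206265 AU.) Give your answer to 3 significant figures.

0.00356 pc

d = 1/p = 1/0.02830″ = 35.336 pc.
At distance d (pc), an angle of θ arcsec spans θ·d AU: s = 20.8 × 35.336 = 734.99 AU.
= 734.99 / 206265 = 0.0035633 pc.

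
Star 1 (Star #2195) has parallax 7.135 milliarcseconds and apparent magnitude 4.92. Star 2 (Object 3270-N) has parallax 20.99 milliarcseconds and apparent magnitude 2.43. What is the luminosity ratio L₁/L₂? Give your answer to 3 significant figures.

d₁ = 1/p₁ = 1/0.007135″ = 140.15 pc; d₂ = 1/p₂ = 1/0.02099″ = 47.642 pc.
M₁ = m₁ − 5 log₁₀ d₁ + 5 = 4.92 − 10.7330 + 5 = -0.8130.
M₂ = 2.43 − 8.3899 + 5 = -0.9599.
L₁/L₂ = 10^(0.4(M₂ − M₁)) = 10^(0.4 × (-0.1469)) = 10^(-0.05876) = 0.87345.

L₁/L₂ = 0.873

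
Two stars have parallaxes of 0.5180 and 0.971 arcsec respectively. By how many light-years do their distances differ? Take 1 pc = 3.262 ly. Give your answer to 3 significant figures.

d_A = 1/0.5180″ = 1.9305 pc; d_B = 1/0.9710″ = 1.0299 pc.
|d_B − d_A| = |1.0299 − 1.9305| = 0.9006 pc = 0.9006 × 3.262 ly = 2.9378 ly.

2.94 ly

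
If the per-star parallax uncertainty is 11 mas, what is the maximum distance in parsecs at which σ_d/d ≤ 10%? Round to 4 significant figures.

σ_d/d = σ_p/p, so the condition is σ_p/p ≤ 0.10, i.e. p ≥ σ_p/0.10.
p_min = 11/0.10 = 110 mas = 0.11 arcsec.
d_max = 1/p_min = 1/0.11 = 9.0909 pc.

9.091 pc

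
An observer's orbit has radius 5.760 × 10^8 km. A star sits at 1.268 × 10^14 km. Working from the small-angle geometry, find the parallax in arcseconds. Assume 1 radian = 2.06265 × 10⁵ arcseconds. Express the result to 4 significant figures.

0.9370 arcsec

θ ≈ B/d = (5.760 × 10^8) / (1.268 × 10^14) = 4.5426 × 10^-6 rad.
In arcseconds: 4.5426 × 10^-6 × 206265 = 0.93698″.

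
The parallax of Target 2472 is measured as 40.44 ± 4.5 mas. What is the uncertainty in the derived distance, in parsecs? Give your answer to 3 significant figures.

2.75 pc

d = 1/p, so σ_d = σ_p / p².
σ_d = 0.00450 / (0.04044)² = 0.00450 / 0.0016354 = 2.7516 pc.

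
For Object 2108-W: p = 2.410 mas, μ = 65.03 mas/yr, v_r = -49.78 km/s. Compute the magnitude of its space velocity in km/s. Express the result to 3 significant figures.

d = 1/p = 1/0.002410″ = 414.94 pc.
μ = 65.03 mas/yr = 0.06503 ″/yr.
v_t = 4.740 μ d = 4.740 × 0.06503 × 414.94 = 127.9 km/s.
v = √(v_r² + v_t²) = √((-49.78)² + 127.9²) = √18836.5 = 137.25 km/s.

137 km/s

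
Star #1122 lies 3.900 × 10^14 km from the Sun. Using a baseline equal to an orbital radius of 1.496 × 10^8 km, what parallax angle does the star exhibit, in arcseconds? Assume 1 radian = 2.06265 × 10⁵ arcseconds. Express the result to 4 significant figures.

θ ≈ B/d = (1.496 × 10^8) / (3.900 × 10^14) = 3.8359 × 10^-7 rad.
In arcseconds: 3.8359 × 10^-7 × 206265 = 0.079121″.

0.07912 arcsec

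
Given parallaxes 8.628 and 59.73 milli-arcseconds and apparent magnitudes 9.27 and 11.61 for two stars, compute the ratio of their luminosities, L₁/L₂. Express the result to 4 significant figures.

d₁ = 1/p₁ = 1/0.008628″ = 115.9 pc; d₂ = 1/p₂ = 1/0.05973″ = 16.742 pc.
M₁ = m₁ − 5 log₁₀ d₁ + 5 = 9.27 − 10.3204 + 5 = 3.9496.
M₂ = 11.61 − 6.1190 + 5 = 10.4910.
L₁/L₂ = 10^(0.4(M₂ − M₁)) = 10^(0.4 × 6.5414) = 10^2.61656 = 413.58.

L₁/L₂ = 413.6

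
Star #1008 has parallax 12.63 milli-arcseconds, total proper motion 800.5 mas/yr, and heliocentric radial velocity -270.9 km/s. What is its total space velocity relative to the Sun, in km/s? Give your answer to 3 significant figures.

d = 1/p = 1/0.01263″ = 79.177 pc.
μ = 800.5 mas/yr = 0.8005 ″/yr.
v_t = 4.740 μ d = 4.740 × 0.8005 × 79.177 = 300.43 km/s.
v = √(v_r² + v_t²) = √((-270.9)² + 300.43²) = √163645 = 404.53 km/s.

405 km/s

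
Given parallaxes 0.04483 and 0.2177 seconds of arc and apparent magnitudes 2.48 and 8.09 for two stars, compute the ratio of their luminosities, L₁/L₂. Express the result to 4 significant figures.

d₁ = 1/p₁ = 1/0.04483″ = 22.306 pc; d₂ = 1/p₂ = 1/0.2177″ = 4.5935 pc.
M₁ = m₁ − 5 log₁₀ d₁ + 5 = 2.48 − 6.7421 + 5 = 0.7379.
M₂ = 8.09 − 3.3107 + 5 = 9.7793.
L₁/L₂ = 10^(0.4(M₂ − M₁)) = 10^(0.4 × 9.0414) = 10^3.61656 = 4135.8.

L₁/L₂ = 4136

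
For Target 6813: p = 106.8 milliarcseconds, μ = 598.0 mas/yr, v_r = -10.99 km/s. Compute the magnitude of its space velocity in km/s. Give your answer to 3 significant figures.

28.7 km/s

d = 1/p = 1/0.1068″ = 9.3633 pc.
μ = 598.0 mas/yr = 0.5980 ″/yr.
v_t = 4.740 μ d = 4.740 × 0.5980 × 9.3633 = 26.54 km/s.
v = √(v_r² + v_t²) = √((-10.99)² + 26.54²) = √825.152 = 28.725 km/s.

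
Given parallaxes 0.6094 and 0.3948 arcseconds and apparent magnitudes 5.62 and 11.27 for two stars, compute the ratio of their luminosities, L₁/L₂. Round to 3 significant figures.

L₁/L₂ = 76.4

d₁ = 1/p₁ = 1/0.6094″ = 1.641 pc; d₂ = 1/p₂ = 1/0.3948″ = 2.5329 pc.
M₁ = m₁ − 5 log₁₀ d₁ + 5 = 5.62 − 1.0755 + 5 = 9.5445.
M₂ = 11.27 − 2.0181 + 5 = 14.2519.
L₁/L₂ = 10^(0.4(M₂ − M₁)) = 10^(0.4 × 4.7074) = 10^1.88296 = 76.377.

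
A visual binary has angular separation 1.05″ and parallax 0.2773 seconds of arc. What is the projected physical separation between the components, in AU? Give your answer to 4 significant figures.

3.787 AU

d = 1/p = 1/0.2773″ = 3.6062 pc.
At distance d (pc), an angle of θ arcsec spans θ·d AU: s = 1.05 × 3.6062 = 3.7865 AU.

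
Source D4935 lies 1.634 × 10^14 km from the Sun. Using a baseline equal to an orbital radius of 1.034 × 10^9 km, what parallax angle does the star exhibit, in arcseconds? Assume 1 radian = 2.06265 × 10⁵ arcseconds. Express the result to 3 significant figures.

θ ≈ B/d = (1.034 × 10^9) / (1.634 × 10^14) = 6.3280 × 10^-6 rad.
In arcseconds: 6.3280 × 10^-6 × 206265 = 1.3052″.

1.31 arcsec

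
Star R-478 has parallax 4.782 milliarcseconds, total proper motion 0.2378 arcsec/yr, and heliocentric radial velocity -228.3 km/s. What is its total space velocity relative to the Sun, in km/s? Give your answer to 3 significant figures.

d = 1/p = 1/0.004782″ = 209.12 pc.
v_t = 4.740 μ d = 4.740 × 0.2378 × 209.12 = 235.71 km/s.
v = √(v_r² + v_t²) = √((-228.3)² + 235.71²) = √107680 = 328.15 km/s.

328 km/s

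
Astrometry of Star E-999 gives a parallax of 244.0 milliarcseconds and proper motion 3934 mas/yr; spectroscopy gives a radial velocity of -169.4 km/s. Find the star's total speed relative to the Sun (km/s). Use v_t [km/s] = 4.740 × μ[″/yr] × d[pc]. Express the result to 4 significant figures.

185.8 km/s

d = 1/p = 1/0.2440″ = 4.0984 pc.
μ = 3934 mas/yr = 3.934 ″/yr.
v_t = 4.740 μ d = 4.740 × 3.934 × 4.0984 = 76.424 km/s.
v = √(v_r² + v_t²) = √((-169.4)² + 76.424²) = √34537 = 185.84 km/s.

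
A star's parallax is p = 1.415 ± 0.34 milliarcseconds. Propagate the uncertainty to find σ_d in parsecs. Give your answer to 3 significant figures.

170 pc

d = 1/p, so σ_d = σ_p / p².
σ_d = 0.000340 / (0.001415)² = 0.000340 / 0.0000020022 = 169.81 pc.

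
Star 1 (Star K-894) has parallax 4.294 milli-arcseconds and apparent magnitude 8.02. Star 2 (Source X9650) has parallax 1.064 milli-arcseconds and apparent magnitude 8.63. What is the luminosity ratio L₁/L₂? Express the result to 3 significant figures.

d₁ = 1/p₁ = 1/0.004294″ = 232.88 pc; d₂ = 1/p₂ = 1/0.001064″ = 939.85 pc.
M₁ = m₁ − 5 log₁₀ d₁ + 5 = 8.02 − 11.8357 + 5 = 1.1843.
M₂ = 8.63 − 14.8653 + 5 = -1.2353.
L₁/L₂ = 10^(0.4(M₂ − M₁)) = 10^(0.4 × (-2.4196)) = 10^(-0.96784) = 0.10769.

L₁/L₂ = 0.108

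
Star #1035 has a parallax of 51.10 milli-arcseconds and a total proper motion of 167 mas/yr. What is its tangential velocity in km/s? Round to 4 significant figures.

15.49 km/s

d = 1/p = 1/0.05110″ = 19.569 pc.
μ = 167 mas/yr = 0.167 ″/yr.
v_t = 4.74 × μ × d = 4.74 × 0.167 × 19.569 = 15.49 km/s.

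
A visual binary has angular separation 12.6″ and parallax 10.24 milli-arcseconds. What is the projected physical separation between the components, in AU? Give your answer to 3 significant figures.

1230 AU

d = 1/p = 1/0.01024″ = 97.656 pc.
At distance d (pc), an angle of θ arcsec spans θ·d AU: s = 12.6 × 97.656 = 1230.5 AU.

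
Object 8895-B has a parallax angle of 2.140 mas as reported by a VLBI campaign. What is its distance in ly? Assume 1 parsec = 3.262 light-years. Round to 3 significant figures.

1520 ly

p = 2.140 mas = 0.002140 arcsec.
d = 1/p = 1/0.002140 = 467.29 pc.
In light-years: 467.29 × 3.262 = 1524.3 ly.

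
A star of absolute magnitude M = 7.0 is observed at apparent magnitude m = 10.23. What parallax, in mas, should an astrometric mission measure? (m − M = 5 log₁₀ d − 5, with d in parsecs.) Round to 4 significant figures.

22.59 mas

m − M = 10.23 − 7.0 = 3.23.
d = 10^((m−M)/5 + 1) = 10^1.646 = 44.259 pc.
p = 1/d = 1/44.259 = 0.022594 arcsec = 22.594 mas.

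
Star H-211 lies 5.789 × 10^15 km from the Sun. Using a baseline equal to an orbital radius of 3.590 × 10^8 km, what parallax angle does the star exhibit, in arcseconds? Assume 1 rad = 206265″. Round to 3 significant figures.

θ ≈ B/d = (3.590 × 10^8) / (5.789 × 10^15) = 6.2014 × 10^-8 rad.
In arcseconds: 6.2014 × 10^-8 × 206265 = 0.012791″.

0.0128 arcsec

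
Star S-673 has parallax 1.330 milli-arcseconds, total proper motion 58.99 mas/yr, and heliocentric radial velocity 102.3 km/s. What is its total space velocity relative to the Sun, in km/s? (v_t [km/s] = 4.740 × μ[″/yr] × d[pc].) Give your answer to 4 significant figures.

d = 1/p = 1/0.001330″ = 751.88 pc.
μ = 58.99 mas/yr = 0.05899 ″/yr.
v_t = 4.740 μ d = 4.740 × 0.05899 × 751.88 = 210.24 km/s.
v = √(v_r² + v_t²) = √(102.3² + 210.24²) = √54666.1 = 233.81 km/s.

233.8 km/s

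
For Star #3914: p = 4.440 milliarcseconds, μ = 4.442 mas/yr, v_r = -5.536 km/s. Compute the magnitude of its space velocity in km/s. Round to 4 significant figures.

7.289 km/s

d = 1/p = 1/0.004440″ = 225.23 pc.
μ = 4.442 mas/yr = 0.004442 ″/yr.
v_t = 4.740 μ d = 4.740 × 0.004442 × 225.23 = 4.7422 km/s.
v = √(v_r² + v_t²) = √((-5.536)² + 4.7422²) = √53.1358 = 7.2894 km/s.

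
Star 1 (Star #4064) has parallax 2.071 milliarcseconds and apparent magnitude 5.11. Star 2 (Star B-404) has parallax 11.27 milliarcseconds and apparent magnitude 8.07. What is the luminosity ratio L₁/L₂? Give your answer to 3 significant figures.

L₁/L₂ = 452

d₁ = 1/p₁ = 1/0.002071″ = 482.86 pc; d₂ = 1/p₂ = 1/0.01127″ = 88.731 pc.
M₁ = m₁ − 5 log₁₀ d₁ + 5 = 5.11 − 13.4191 + 5 = -3.3091.
M₂ = 8.07 − 9.7404 + 5 = 3.3296.
L₁/L₂ = 10^(0.4(M₂ − M₁)) = 10^(0.4 × 6.6387) = 10^2.65548 = 452.36.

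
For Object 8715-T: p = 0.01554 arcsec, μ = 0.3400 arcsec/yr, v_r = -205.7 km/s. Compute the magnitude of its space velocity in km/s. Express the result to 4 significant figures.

d = 1/p = 1/0.01554″ = 64.35 pc.
v_t = 4.740 μ d = 4.740 × 0.3400 × 64.35 = 103.71 km/s.
v = √(v_r² + v_t²) = √((-205.7)² + 103.71²) = √53068.3 = 230.37 km/s.

230.4 km/s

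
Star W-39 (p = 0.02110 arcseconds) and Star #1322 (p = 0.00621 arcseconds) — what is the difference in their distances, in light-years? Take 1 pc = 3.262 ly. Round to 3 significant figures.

371 ly

d_A = 1/0.02110″ = 47.393 pc; d_B = 1/0.006210″ = 161.03 pc.
|d_B − d_A| = |161.03 − 47.393| = 113.64 pc = 113.64 × 3.262 ly = 370.69 ly.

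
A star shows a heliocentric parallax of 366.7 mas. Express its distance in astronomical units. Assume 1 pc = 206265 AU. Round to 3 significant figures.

562000 AU

p = 366.7 mas = 0.3667 arcsec.
d = 1/p = 1/0.3667 = 2.727 pc.
In AU: 2.727 × 206265 = 5.6248 × 10^5 AU.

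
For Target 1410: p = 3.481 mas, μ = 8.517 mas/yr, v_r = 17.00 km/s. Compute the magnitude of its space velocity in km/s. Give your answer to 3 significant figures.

d = 1/p = 1/0.003481″ = 287.27 pc.
μ = 8.517 mas/yr = 0.008517 ″/yr.
v_t = 4.740 μ d = 4.740 × 0.008517 × 287.27 = 11.597 km/s.
v = √(v_r² + v_t²) = √(17.00² + 11.597²) = √423.49 = 20.579 km/s.

20.6 km/s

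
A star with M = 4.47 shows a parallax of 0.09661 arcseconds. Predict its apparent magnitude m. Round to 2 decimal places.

d = 1/p = 1/0.09661″ = 10.351 pc.
m − M = 5 log₁₀ d − 5 = 5 log₁₀(10.351) − 5 = 5.0749 − 5 = 0.0749.
m = M + (m − M) = 4.47 + 0.0749 = 4.54.

m = 4.54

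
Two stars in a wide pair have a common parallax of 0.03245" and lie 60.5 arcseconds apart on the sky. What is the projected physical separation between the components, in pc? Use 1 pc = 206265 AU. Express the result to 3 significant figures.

0.00904 pc

d = 1/p = 1/0.03245″ = 30.817 pc.
At distance d (pc), an angle of θ arcsec spans θ·d AU: s = 60.5 × 30.817 = 1864.4 AU.
= 1864.4 / 206265 = 0.0090389 pc.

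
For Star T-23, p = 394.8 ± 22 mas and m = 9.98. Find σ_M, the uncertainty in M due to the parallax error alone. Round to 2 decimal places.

σ_M = 0.12 mag

M = m − 5 log₁₀ d + 5 = m + 5 log₁₀ p + 5, so ∂M/∂p = 5/(p ln 10).
σ_M = (5/ln 10) · (σ_p/p) = 2.1715 × 22/394.8 = 2.1715 × 0.055724 = 0.121.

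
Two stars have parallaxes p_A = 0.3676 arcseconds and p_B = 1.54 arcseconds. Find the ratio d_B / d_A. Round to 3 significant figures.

0.239

Since d = 1/p, d_B/d_A = p_A/p_B.
= 0.3676 / 1.54 = 0.2387.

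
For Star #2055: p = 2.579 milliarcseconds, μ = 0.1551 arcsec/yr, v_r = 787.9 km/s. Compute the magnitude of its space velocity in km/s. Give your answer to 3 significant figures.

d = 1/p = 1/0.002579″ = 387.75 pc.
v_t = 4.740 μ d = 4.740 × 0.1551 × 387.75 = 285.06 km/s.
v = √(v_r² + v_t²) = √(787.9² + 285.06²) = √702046 = 837.88 km/s.

838 km/s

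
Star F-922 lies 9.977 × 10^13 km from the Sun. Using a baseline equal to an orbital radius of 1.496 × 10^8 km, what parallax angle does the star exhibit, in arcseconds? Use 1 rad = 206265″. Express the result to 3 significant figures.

θ ≈ B/d = (1.496 × 10^8) / (9.977 × 10^13) = 1.4994 × 10^-6 rad.
In arcseconds: 1.4994 × 10^-6 × 206265 = 0.30927″.

0.309 arcsec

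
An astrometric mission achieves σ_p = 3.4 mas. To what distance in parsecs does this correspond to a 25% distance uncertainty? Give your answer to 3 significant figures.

σ_d/d = σ_p/p, so the condition is σ_p/p ≤ 0.25, i.e. p ≥ σ_p/0.25.
p_min = 3.4/0.25 = 13.6 mas = 0.0136 arcsec.
d_max = 1/p_min = 1/0.0136 = 73.529 pc.

73.5 pc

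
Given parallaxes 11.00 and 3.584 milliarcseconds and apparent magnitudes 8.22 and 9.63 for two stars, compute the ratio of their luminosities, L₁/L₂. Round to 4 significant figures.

d₁ = 1/p₁ = 1/0.01100″ = 90.909 pc; d₂ = 1/p₂ = 1/0.003584″ = 279.02 pc.
M₁ = m₁ − 5 log₁₀ d₁ + 5 = 8.22 − 9.7930 + 5 = 3.4270.
M₂ = 9.63 − 12.2282 + 5 = 2.4018.
L₁/L₂ = 10^(0.4(M₂ − M₁)) = 10^(0.4 × (-1.0252)) = 10^(-0.41008) = 0.38897.

L₁/L₂ = 0.3890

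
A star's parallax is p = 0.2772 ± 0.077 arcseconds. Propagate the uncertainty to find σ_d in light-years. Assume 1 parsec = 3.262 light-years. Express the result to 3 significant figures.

d = 1/p, so σ_d = σ_p / p².
σ_d = 0.0770 / (0.2772)² = 0.0770 / 0.07684 = 1.0021 pc = 1.0021 × 3.262 ly = 3.2689 ly.

3.27 ly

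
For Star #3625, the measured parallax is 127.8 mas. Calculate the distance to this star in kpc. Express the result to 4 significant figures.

p = 127.8 mas = 0.1278 arcsec.
d = 1/p = 1/0.1278 = 7.8247 pc.
= 0.0078247 kpc.

0.007825 kpc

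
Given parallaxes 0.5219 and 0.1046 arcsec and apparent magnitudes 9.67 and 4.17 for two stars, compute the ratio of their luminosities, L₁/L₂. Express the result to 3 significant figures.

L₁/L₂ = 0.000253

d₁ = 1/p₁ = 1/0.5219″ = 1.9161 pc; d₂ = 1/p₂ = 1/0.1046″ = 9.5602 pc.
M₁ = m₁ − 5 log₁₀ d₁ + 5 = 9.67 − 1.4121 + 5 = 13.2579.
M₂ = 4.17 − 4.9023 + 5 = 4.2677.
L₁/L₂ = 10^(0.4(M₂ − M₁)) = 10^(0.4 × (-8.9902)) = 10^(-3.59608) = 0.00025347.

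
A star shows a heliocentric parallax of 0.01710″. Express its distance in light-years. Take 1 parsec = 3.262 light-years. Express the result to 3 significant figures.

d = 1/p = 1/0.01710 = 58.48 pc.
In light-years: 58.48 × 3.262 = 190.76 ly.

191 light years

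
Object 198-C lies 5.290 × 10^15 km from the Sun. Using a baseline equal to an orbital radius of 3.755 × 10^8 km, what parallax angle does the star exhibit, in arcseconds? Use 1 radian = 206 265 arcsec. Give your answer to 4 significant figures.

θ ≈ B/d = (3.755 × 10^8) / (5.290 × 10^15) = 7.0983 × 10^-8 rad.
In arcseconds: 7.0983 × 10^-8 × 206265 = 0.014641″.

0.01464 arcsec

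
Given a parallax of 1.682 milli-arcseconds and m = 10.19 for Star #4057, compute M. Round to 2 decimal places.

d = 1/p = 1/0.001682″ = 594.53 pc.
m − M = 5 log₁₀(594.53) − 5 = 13.8709 − 5 = 8.8709.
M = m − (m − M) = 10.19 − 8.8709 = 1.32.

M = 1.32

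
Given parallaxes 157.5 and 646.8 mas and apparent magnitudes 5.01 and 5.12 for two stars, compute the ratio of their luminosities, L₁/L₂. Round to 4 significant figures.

d₁ = 1/p₁ = 1/0.1575″ = 6.3492 pc; d₂ = 1/p₂ = 1/0.6468″ = 1.5461 pc.
M₁ = m₁ − 5 log₁₀ d₁ + 5 = 5.01 − 4.0136 + 5 = 5.9964.
M₂ = 5.12 − 0.9462 + 5 = 9.1738.
L₁/L₂ = 10^(0.4(M₂ − M₁)) = 10^(0.4 × 3.1774) = 10^1.27096 = 18.662.

L₁/L₂ = 18.66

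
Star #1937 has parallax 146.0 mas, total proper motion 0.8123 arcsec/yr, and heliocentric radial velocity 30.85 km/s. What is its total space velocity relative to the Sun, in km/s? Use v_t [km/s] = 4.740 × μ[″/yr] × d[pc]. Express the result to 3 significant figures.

d = 1/p = 1/0.1460″ = 6.8493 pc.
v_t = 4.740 μ d = 4.740 × 0.8123 × 6.8493 = 26.372 km/s.
v = √(v_r² + v_t²) = √(30.85² + 26.372²) = √1647.2 = 40.586 km/s.

40.6 km/s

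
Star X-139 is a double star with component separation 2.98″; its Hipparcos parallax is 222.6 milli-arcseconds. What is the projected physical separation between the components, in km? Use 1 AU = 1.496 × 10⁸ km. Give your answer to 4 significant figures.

2.003 × 10^9 km

d = 1/p = 1/0.2226″ = 4.4924 pc.
At distance d (pc), an angle of θ arcsec spans θ·d AU: s = 2.98 × 4.4924 = 13.387 AU.
= 13.387 × 1.496 × 10⁸ km = 2.0027 × 10^9 km.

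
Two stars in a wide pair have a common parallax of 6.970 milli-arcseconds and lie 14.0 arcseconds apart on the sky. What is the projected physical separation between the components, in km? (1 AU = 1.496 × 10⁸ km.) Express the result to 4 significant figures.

d = 1/p = 1/0.006970″ = 143.47 pc.
At distance d (pc), an angle of θ arcsec spans θ·d AU: s = 14.0 × 143.47 = 2008.6 AU.
= 2008.6 × 1.496 × 10⁸ km = 3.0049 × 10^11 km.

3.005 × 10^11 km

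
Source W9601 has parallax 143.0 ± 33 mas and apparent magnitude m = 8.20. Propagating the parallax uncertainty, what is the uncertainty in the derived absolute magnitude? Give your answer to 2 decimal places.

M = m − 5 log₁₀ d + 5 = m + 5 log₁₀ p + 5, so ∂M/∂p = 5/(p ln 10).
σ_M = (5/ln 10) · (σ_p/p) = 2.1715 × 33/143.0 = 2.1715 × 0.23077 = 0.50112.

σ_M = 0.50 mag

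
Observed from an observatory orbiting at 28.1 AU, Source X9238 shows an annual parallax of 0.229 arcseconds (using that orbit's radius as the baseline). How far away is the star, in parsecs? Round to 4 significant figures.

122.7 pc

With baseline B (in AU) and parallax p (in arcsec), d = B/p parsecs.
d = 28.1 / 0.229 = 122.71 pc.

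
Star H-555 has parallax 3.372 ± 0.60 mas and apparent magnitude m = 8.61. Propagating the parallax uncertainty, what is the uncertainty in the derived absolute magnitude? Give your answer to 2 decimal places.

M = m − 5 log₁₀ d + 5 = m + 5 log₁₀ p + 5, so ∂M/∂p = 5/(p ln 10).
σ_M = (5/ln 10) · (σ_p/p) = 2.1715 × 0.60/3.372 = 2.1715 × 0.17794 = 0.3864.

σ_M = 0.39 mag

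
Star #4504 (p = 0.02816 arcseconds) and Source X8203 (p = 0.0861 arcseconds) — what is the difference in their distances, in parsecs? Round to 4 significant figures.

d_A = 1/0.02816″ = 35.511 pc; d_B = 1/0.08610″ = 11.614 pc.
|d_B − d_A| = |11.614 − 35.511| = 23.897 pc.

23.90 pc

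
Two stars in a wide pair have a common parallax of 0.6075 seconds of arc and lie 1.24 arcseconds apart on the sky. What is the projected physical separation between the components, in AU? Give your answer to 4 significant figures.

2.041 AU

d = 1/p = 1/0.6075″ = 1.6461 pc.
At distance d (pc), an angle of θ arcsec spans θ·d AU: s = 1.24 × 1.6461 = 2.0412 AU.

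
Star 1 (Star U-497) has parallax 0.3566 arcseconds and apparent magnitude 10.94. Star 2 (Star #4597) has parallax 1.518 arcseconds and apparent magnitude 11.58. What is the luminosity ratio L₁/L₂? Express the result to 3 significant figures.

L₁/L₂ = 32.7

d₁ = 1/p₁ = 1/0.3566″ = 2.8043 pc; d₂ = 1/p₂ = 1/1.518″ = 0.65876 pc.
M₁ = m₁ − 5 log₁₀ d₁ + 5 = 10.94 − 2.2391 + 5 = 13.7009.
M₂ = 11.58 − (-0.9064) + 5 = 17.4864.
L₁/L₂ = 10^(0.4(M₂ − M₁)) = 10^(0.4 × 3.7855) = 10^1.51420 = 32.674.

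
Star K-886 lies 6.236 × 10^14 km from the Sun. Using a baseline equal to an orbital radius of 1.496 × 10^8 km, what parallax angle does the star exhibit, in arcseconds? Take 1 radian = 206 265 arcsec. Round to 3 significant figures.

0.0495 arcsec

θ ≈ B/d = (1.496 × 10^8) / (6.236 × 10^14) = 2.3990 × 10^-7 rad.
In arcseconds: 2.3990 × 10^-7 × 206265 = 0.049483″.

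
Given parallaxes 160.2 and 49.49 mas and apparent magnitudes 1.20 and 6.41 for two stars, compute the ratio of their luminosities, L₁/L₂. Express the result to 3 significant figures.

L₁/L₂ = 11.6

d₁ = 1/p₁ = 1/0.1602″ = 6.2422 pc; d₂ = 1/p₂ = 1/0.04949″ = 20.206 pc.
M₁ = m₁ − 5 log₁₀ d₁ + 5 = 1.20 − 3.9767 + 5 = 2.2233.
M₂ = 6.41 − 6.5274 + 5 = 4.8826.
L₁/L₂ = 10^(0.4(M₂ − M₁)) = 10^(0.4 × 2.6593) = 10^1.06372 = 11.58.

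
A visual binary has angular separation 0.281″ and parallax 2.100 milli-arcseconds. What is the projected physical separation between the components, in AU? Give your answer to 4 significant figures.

133.8 AU

d = 1/p = 1/0.002100″ = 476.19 pc.
At distance d (pc), an angle of θ arcsec spans θ·d AU: s = 0.281 × 476.19 = 133.81 AU.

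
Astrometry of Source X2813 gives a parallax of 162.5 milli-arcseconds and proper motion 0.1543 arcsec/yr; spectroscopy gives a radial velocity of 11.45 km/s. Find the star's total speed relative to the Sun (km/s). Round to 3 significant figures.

12.3 km/s

d = 1/p = 1/0.1625″ = 6.1538 pc.
v_t = 4.740 μ d = 4.740 × 0.1543 × 6.1538 = 4.5008 km/s.
v = √(v_r² + v_t²) = √(11.45² + 4.5008²) = √151.36 = 12.303 km/s.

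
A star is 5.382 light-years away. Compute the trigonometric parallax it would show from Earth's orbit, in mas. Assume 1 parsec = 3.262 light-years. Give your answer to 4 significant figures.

d = 5.382 ly ÷ 3.262 = 1.6499 pc.
p = 1/d = 1/1.6499 = 0.6061 arcsec.
= 0.6061 × 1000 = 606.1 mas.

606.1 mas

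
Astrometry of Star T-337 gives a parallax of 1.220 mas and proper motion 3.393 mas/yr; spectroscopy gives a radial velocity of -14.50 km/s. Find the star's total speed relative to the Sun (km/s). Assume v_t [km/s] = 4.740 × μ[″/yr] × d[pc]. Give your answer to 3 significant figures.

d = 1/p = 1/0.001220″ = 819.67 pc.
μ = 3.393 mas/yr = 0.003393 ″/yr.
v_t = 4.740 μ d = 4.740 × 0.003393 × 819.67 = 13.183 km/s.
v = √(v_r² + v_t²) = √((-14.50)² + 13.183²) = √384.041 = 19.597 km/s.

19.6 km/s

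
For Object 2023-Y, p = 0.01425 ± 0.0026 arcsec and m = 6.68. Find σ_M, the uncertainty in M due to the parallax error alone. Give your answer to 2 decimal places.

σ_M = 0.40 mag

M = m − 5 log₁₀ d + 5 = m + 5 log₁₀ p + 5, so ∂M/∂p = 5/(p ln 10).
σ_M = (5/ln 10) · (σ_p/p) = 2.1715 × 0.0026/0.01425 = 2.1715 × 0.18246 = 0.39621.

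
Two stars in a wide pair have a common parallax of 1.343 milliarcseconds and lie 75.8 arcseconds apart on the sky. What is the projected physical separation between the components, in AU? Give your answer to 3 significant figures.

56400 AU

d = 1/p = 1/0.001343″ = 744.6 pc.
At distance d (pc), an angle of θ arcsec spans θ·d AU: s = 75.8 × 744.6 = 56441 AU.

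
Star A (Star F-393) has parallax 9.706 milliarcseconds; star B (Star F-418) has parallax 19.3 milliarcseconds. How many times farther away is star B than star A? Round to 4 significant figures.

Since d = 1/p, d_B/d_A = p_A/p_B.
= 9.706 / 19.3 = 0.5029.

0.5029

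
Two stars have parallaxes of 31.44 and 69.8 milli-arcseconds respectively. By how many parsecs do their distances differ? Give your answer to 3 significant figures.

17.5 pc

d_A = 1/0.03144″ = 31.807 pc; d_B = 1/0.06980″ = 14.327 pc.
|d_B − d_A| = |14.327 − 31.807| = 17.48 pc.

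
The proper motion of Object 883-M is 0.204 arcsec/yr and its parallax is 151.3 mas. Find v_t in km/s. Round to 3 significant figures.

6.39 km/s

d = 1/p = 1/0.1513″ = 6.6094 pc.
v_t = 4.74 × μ × d = 4.74 × 0.204 × 6.6094 = 6.391 km/s.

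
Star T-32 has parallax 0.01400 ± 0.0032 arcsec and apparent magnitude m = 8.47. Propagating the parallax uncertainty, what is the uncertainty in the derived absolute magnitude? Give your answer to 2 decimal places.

σ_M = 0.50 mag

M = m − 5 log₁₀ d + 5 = m + 5 log₁₀ p + 5, so ∂M/∂p = 5/(p ln 10).
σ_M = (5/ln 10) · (σ_p/p) = 2.1715 × 0.0032/0.01400 = 2.1715 × 0.22857 = 0.49634.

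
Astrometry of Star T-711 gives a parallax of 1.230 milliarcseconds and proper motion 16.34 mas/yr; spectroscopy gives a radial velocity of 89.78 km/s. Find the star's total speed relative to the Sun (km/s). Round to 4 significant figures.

d = 1/p = 1/0.001230″ = 813.01 pc.
μ = 16.34 mas/yr = 0.01634 ″/yr.
v_t = 4.740 μ d = 4.740 × 0.01634 × 813.01 = 62.969 km/s.
v = √(v_r² + v_t²) = √(89.78² + 62.969²) = √12025.5 = 109.66 km/s.

109.7 km/s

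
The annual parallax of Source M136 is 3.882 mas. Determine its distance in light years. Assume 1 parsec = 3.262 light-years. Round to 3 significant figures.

840 light years

p = 3.882 mas = 0.003882 arcsec.
d = 1/p = 1/0.003882 = 257.6 pc.
In light-years: 257.6 × 3.262 = 840.29 ly.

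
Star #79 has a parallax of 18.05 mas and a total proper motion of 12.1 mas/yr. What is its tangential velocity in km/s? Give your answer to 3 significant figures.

3.18 km/s

d = 1/p = 1/0.01805″ = 55.402 pc.
μ = 12.1 mas/yr = 0.0121 ″/yr.
v_t = 4.74 × μ × d = 4.74 × 0.0121 × 55.402 = 3.1775 km/s.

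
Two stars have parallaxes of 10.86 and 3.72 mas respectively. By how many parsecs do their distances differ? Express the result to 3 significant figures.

177 pc

d_A = 1/0.01086″ = 92.081 pc; d_B = 1/0.003720″ = 268.82 pc.
|d_B − d_A| = |268.82 − 92.081| = 176.74 pc.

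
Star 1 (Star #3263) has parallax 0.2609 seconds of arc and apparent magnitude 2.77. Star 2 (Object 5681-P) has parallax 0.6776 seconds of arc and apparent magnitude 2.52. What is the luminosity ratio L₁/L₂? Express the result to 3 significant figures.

L₁/L₂ = 5.36

d₁ = 1/p₁ = 1/0.2609″ = 3.8329 pc; d₂ = 1/p₂ = 1/0.6776″ = 1.4758 pc.
M₁ = m₁ − 5 log₁₀ d₁ + 5 = 2.77 − 2.9176 + 5 = 4.8524.
M₂ = 2.52 − 0.8451 + 5 = 6.6749.
L₁/L₂ = 10^(0.4(M₂ − M₁)) = 10^(0.4 × 1.8225) = 10^0.72900 = 5.358.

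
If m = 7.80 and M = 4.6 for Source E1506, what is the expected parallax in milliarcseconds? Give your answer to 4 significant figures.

22.91 mas

m − M = 7.80 − 4.6 = 3.20.
d = 10^((m−M)/5 + 1) = 10^1.640 = 43.652 pc.
p = 1/d = 1/43.652 = 0.022908 arcsec = 22.908 mas.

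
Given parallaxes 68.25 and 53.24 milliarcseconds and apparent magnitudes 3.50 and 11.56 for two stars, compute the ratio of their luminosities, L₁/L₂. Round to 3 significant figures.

L₁/L₂ = 1020

d₁ = 1/p₁ = 1/0.06825″ = 14.652 pc; d₂ = 1/p₂ = 1/0.05324″ = 18.783 pc.
M₁ = m₁ − 5 log₁₀ d₁ + 5 = 3.50 − 5.8295 + 5 = 2.6705.
M₂ = 11.56 − 6.3688 + 5 = 10.1912.
L₁/L₂ = 10^(0.4(M₂ − M₁)) = 10^(0.4 × 7.5207) = 10^3.00828 = 1019.2.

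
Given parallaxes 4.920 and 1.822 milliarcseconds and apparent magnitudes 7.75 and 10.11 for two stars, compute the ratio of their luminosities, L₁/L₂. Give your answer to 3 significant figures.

L₁/L₂ = 1.21

d₁ = 1/p₁ = 1/0.004920″ = 203.25 pc; d₂ = 1/p₂ = 1/0.001822″ = 548.85 pc.
M₁ = m₁ − 5 log₁₀ d₁ + 5 = 7.75 − 11.5402 + 5 = 1.2098.
M₂ = 10.11 − 13.6973 + 5 = 1.4127.
L₁/L₂ = 10^(0.4(M₂ − M₁)) = 10^(0.4 × 0.2029) = 10^0.08116 = 1.2055.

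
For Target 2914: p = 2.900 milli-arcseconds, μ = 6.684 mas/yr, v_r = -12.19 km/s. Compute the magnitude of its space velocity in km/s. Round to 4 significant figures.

d = 1/p = 1/0.002900″ = 344.83 pc.
μ = 6.684 mas/yr = 0.006684 ″/yr.
v_t = 4.740 μ d = 4.740 × 0.006684 × 344.83 = 10.925 km/s.
v = √(v_r² + v_t²) = √((-12.19)² + 10.925²) = √267.952 = 16.369 km/s.

16.37 km/s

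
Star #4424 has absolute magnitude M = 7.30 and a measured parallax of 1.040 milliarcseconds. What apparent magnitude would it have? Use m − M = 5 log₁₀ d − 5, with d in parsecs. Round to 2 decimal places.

d = 1/p = 1/0.001040″ = 961.54 pc.
m − M = 5 log₁₀ d − 5 = 5 log₁₀(961.54) − 5 = 14.9148 − 5 = 9.9148.
m = M + (m − M) = 7.30 + 9.9148 = 17.21.

m = 17.21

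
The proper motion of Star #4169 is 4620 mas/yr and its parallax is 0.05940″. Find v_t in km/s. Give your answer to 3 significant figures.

369 km/s

d = 1/p = 1/0.05940″ = 16.835 pc.
μ = 4620 mas/yr = 4.62 ″/yr.
v_t = 4.74 × μ × d = 4.74 × 4.62 × 16.835 = 368.67 km/s.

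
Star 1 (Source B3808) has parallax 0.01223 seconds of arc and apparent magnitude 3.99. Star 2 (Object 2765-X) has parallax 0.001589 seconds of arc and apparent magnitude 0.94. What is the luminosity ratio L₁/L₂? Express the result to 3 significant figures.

d₁ = 1/p₁ = 1/0.01223″ = 81.766 pc; d₂ = 1/p₂ = 1/0.001589″ = 629.33 pc.
M₁ = m₁ − 5 log₁₀ d₁ + 5 = 3.99 − 9.5629 + 5 = -0.5729.
M₂ = 0.94 − 13.9944 + 5 = -8.0544.
L₁/L₂ = 10^(0.4(M₂ − M₁)) = 10^(0.4 × (-7.4815)) = 10^(-2.99260) = 0.0010172.

L₁/L₂ = 0.00102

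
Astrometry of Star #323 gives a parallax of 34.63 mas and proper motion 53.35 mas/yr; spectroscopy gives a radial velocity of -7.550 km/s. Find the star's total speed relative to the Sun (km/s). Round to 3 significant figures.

10.5 km/s

d = 1/p = 1/0.03463″ = 28.877 pc.
μ = 53.35 mas/yr = 0.05335 ″/yr.
v_t = 4.740 μ d = 4.740 × 0.05335 × 28.877 = 7.3024 km/s.
v = √(v_r² + v_t²) = √((-7.550)² + 7.3024²) = √110.328 = 10.504 km/s.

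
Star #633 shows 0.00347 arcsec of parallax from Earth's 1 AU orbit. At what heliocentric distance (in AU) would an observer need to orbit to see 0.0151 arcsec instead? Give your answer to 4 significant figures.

Parallax scales linearly with baseline: p ∝ B, so B = p_target / p_Earth × 1 AU.
B = 0.0151 / 0.00347 = 4.3516 AU.

4.352 AU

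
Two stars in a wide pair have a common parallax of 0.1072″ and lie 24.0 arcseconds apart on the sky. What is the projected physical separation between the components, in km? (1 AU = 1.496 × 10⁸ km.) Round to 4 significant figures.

d = 1/p = 1/0.1072″ = 9.3284 pc.
At distance d (pc), an angle of θ arcsec spans θ·d AU: s = 24.0 × 9.3284 = 223.88 AU.
= 223.88 × 1.496 × 10⁸ km = 3.3492 × 10^10 km.

3.349 × 10^10 km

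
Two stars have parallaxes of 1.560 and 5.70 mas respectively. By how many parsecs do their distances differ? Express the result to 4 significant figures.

d_A = 1/0.001560″ = 641.03 pc; d_B = 1/0.005700″ = 175.44 pc.
|d_B − d_A| = |175.44 − 641.03| = 465.59 pc.

465.6 pc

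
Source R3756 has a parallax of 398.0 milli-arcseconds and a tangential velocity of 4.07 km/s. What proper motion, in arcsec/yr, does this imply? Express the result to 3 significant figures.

0.342 arcsec/yr

d = 1/p = 1/0.3980″ = 2.5126 pc.
μ = v_t / (4.74 d) = 4.07 / (4.74 × 2.5126) = 4.07 / 11.91 = 0.34173 ″/yr.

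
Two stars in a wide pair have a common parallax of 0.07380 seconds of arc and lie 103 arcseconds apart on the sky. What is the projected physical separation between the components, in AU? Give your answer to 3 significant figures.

1400 AU

d = 1/p = 1/0.07380″ = 13.55 pc.
At distance d (pc), an angle of θ arcsec spans θ·d AU: s = 103 × 13.55 = 1395.7 AU.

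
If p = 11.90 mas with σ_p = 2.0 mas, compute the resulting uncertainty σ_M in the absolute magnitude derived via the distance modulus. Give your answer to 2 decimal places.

σ_M = 0.36 mag

M = m − 5 log₁₀ d + 5 = m + 5 log₁₀ p + 5, so ∂M/∂p = 5/(p ln 10).
σ_M = (5/ln 10) · (σ_p/p) = 2.1715 × 2.0/11.90 = 2.1715 × 0.16807 = 0.36496.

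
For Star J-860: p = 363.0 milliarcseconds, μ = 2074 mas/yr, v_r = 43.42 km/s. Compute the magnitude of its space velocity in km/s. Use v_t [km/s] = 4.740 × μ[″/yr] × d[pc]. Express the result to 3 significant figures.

51.2 km/s

d = 1/p = 1/0.3630″ = 2.7548 pc.
μ = 2074 mas/yr = 2.074 ″/yr.
v_t = 4.740 μ d = 4.740 × 2.074 × 2.7548 = 27.082 km/s.
v = √(v_r² + v_t²) = √(43.42² + 27.082²) = √2618.73 = 51.174 km/s.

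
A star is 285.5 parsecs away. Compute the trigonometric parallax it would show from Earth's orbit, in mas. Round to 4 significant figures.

p = 1/d = 1/285.5 = 0.0035026 arcsec.
= 0.0035026 × 1000 = 3.5026 mas.

3.503 mas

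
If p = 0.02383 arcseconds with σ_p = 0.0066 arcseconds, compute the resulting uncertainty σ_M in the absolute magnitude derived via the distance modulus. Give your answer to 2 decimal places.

σ_M = 0.60 mag

M = m − 5 log₁₀ d + 5 = m + 5 log₁₀ p + 5, so ∂M/∂p = 5/(p ln 10).
σ_M = (5/ln 10) · (σ_p/p) = 2.1715 × 0.0066/0.02383 = 2.1715 × 0.27696 = 0.60142.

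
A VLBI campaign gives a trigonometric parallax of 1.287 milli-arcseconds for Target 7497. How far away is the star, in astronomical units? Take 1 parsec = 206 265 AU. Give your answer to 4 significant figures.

1.603 × 10^8 AU

p = 1.287 milli-arcseconds = 0.001287 arcsec.
d = 1/p = 1/0.001287 = 777 pc.
In AU: 777 × 206265 = 1.6027 × 10^8 AU.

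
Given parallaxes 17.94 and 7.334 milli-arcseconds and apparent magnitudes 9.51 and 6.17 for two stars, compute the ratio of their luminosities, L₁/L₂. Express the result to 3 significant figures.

d₁ = 1/p₁ = 1/0.01794″ = 55.741 pc; d₂ = 1/p₂ = 1/0.007334″ = 136.35 pc.
M₁ = m₁ − 5 log₁₀ d₁ + 5 = 9.51 − 8.7309 + 5 = 5.7791.
M₂ = 6.17 − 10.6733 + 5 = 0.4967.
L₁/L₂ = 10^(0.4(M₂ − M₁)) = 10^(0.4 × (-5.2824)) = 10^(-2.11296) = 0.0077097.

L₁/L₂ = 0.00771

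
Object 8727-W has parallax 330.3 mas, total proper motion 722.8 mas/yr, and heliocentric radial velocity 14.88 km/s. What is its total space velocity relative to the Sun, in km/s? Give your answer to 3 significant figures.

18.1 km/s

d = 1/p = 1/0.3303″ = 3.0276 pc.
μ = 722.8 mas/yr = 0.7228 ″/yr.
v_t = 4.740 μ d = 4.740 × 0.7228 × 3.0276 = 10.373 km/s.
v = √(v_r² + v_t²) = √(14.88² + 10.373²) = √329.014 = 18.139 km/s.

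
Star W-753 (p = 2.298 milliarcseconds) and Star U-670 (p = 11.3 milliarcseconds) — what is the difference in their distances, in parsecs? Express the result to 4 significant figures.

346.7 pc

d_A = 1/0.002298″ = 435.16 pc; d_B = 1/0.01130″ = 88.496 pc.
|d_B − d_A| = |88.496 − 435.16| = 346.66 pc.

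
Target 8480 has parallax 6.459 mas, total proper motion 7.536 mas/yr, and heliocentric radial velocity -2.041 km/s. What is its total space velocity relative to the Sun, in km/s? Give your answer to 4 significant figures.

5.895 km/s

d = 1/p = 1/0.006459″ = 154.82 pc.
μ = 7.536 mas/yr = 0.007536 ″/yr.
v_t = 4.740 μ d = 4.740 × 0.007536 × 154.82 = 5.5303 km/s.
v = √(v_r² + v_t²) = √((-2.041)² + 5.5303²) = √34.7499 = 5.8949 km/s.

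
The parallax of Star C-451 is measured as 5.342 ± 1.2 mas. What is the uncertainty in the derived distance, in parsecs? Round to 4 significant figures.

d = 1/p, so σ_d = σ_p / p².
σ_d = 0.00120 / (0.005342)² = 0.00120 / 0.000028537 = 42.051 pc.

42.05 pc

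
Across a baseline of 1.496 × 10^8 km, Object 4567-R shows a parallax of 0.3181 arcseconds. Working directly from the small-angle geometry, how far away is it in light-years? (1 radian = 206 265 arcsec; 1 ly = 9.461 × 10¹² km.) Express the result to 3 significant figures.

10.3 ly

θ = 0.3181″ = 0.3181/206265 = 1.5422 × 10^-6 rad.
d = B/θ = (1.496 × 10^8) / (1.5422 × 10^-6) = 9.7004 × 10^13 km = (9.7004 × 10^13) / (9.461 × 10^12) ly = 10.253 ly.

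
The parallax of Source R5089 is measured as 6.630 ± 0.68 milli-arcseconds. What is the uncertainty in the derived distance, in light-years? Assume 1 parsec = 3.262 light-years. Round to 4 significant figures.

50.46 ly

d = 1/p, so σ_d = σ_p / p².
σ_d = 0.000680 / (0.006630)² = 0.000680 / 0.000043957 = 15.47 pc = 15.47 × 3.262 ly = 50.463 ly.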